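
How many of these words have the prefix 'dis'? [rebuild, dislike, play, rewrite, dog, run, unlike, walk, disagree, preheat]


Checking each word for prefix 'dis':
  'rebuild' -> no (count: 0)
  'dislike' -> YES, starts with 'dis' (count: 1)
  'play' -> no (count: 1)
  'rewrite' -> no (count: 1)
  'dog' -> no (count: 1)
  'run' -> no (count: 1)
  'unlike' -> no (count: 1)
  'walk' -> no (count: 1)
  'disagree' -> YES, starts with 'dis' (count: 2)
  'preheat' -> no (count: 2)
Total with prefix 'dis': 2

2


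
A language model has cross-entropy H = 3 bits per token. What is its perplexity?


Perplexity formula: PP = 2^H
H = 3
PP = 2^3
Steps: 2^1 = 2, 2^2 = 4, 2^3 = 8
PP = 8

8


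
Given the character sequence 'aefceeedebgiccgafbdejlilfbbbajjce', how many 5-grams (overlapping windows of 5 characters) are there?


String 'aefceeedebgiccgafbdejlilfbbbajjce' has length L = 33.
Number of overlapping n-grams = L - n + 1
Substituting: 33 - 5 + 1 = 29

29


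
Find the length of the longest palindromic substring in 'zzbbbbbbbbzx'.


Scanning 'zzbbbbbbbbzx' for palindromic substrings.
Substring at positions 1-10: 'zbbbbbbbbz'.
Check: reverse('zbbbbbbbbz') = 'zbbbbbbbbz' -> palindrome confirmed.
Neighbouring characters ('z' / 'x') break symmetry, so it cannot extend further.
No longer palindromic substring exists; longest length = 10

10


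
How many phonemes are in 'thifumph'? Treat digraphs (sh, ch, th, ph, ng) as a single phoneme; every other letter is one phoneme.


Parsing 'thifumph' greedily, digraphs first:
  'th' -> digraph (1 consonant phoneme) (phonemes so far: 1)
  'i' -> vowel phoneme (phonemes so far: 2)
  'f' -> consonant phoneme (phonemes so far: 3)
  'u' -> vowel phoneme (phonemes so far: 4)
  'm' -> consonant phoneme (phonemes so far: 5)
  'ph' -> digraph (1 consonant phoneme) (phonemes so far: 6)
Total phonemes: 6

6


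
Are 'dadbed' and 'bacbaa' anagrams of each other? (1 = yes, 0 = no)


Sort characters of 'dadbed': 'abddde'
Sort characters of 'bacbaa': 'aaabbc'
Sorted forms differ -> they are NOT anagrams
Result: 0

0


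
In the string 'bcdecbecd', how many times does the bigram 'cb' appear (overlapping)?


Scanning 'bcdecbecd' for bigram 'cb':
  Position 0: 'bc' -> no
  Position 1: 'cd' -> no
  Position 2: 'de' -> no
  Position 3: 'ec' -> no
  Position 4: 'cb' -> MATCH
  Position 5: 'be' -> no
  Position 6: 'ec' -> no
  Position 7: 'cd' -> no
Total matches: 1

1


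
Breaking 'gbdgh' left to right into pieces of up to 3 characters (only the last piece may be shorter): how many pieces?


'gbdgh' has 5 characters.
Chunking with max size 3:
  Chunk 1: 'gbd' (positions 0-2)
  Chunk 2: 'gh' (positions 3-4)
Total chunks: ceil(5 / 3) = 2

2


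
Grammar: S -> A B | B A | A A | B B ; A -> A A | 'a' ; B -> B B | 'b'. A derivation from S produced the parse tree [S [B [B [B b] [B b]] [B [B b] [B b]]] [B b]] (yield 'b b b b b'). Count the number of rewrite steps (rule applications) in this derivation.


Every bracketed nonterminal node [X ...] in the tree is produced by exactly one rule application.
Reading the tree off as a leftmost derivation:
  Step 1: S  =>  B B   (applied S -> B B)
  Step 2: B B  =>  B B B   (applied B -> B B)
  Step 3: B B B  =>  B B B B   (applied B -> B B)
  Step 4: B B B B  =>  b B B B   (applied B -> b)
  Step 5: b B B B  =>  b b B B   (applied B -> b)
  Step 6: b b B B  =>  b b B B B   (applied B -> B B)
  Step 7: b b B B B  =>  b b b B B   (applied B -> b)
  Step 8: b b b B B  =>  b b b b B   (applied B -> b)
  Step 9: b b b b B  =>  b b b b b   (applied B -> b)
Final yield: b b b b b
Total rewrite steps: 9

9


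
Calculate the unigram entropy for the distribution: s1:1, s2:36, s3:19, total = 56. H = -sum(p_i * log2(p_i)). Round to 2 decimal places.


Computing entropy H = -sum(p_i * log2(p_i)):
  s1: p = 1/56 = 0.0179, -p*log2(p) = 0.1037
  s2: p = 36/56 = 0.6429, -p*log2(p) = 0.4098
  s3: p = 19/56 = 0.3393, -p*log2(p) = 0.5291
H = sum of terms = 1.0426
Rounded to 2 decimals: 1.04

1.04


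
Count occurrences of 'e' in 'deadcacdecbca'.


Scanning 'deadcacdecbca' for 'e':
  Position 1: 'e' -> MATCH (count: 1)
  Position 8: 'e' -> MATCH (count: 2)
Total occurrences of 'e': 2

2


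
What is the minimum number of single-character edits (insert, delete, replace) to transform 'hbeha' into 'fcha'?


Building DP table for s1='hbeha' (len 5) and s2='fcha' (len 4):
       f  c  h  a
    0  1  2  3  4
  h 1  1  2  2  3
  b 2  2  2  3  3
  e 3  3  3  3  4
  h 4  4  4  3  4
  a 5  5  5  4  3
Edit distance = dp[5][4] = 3

3


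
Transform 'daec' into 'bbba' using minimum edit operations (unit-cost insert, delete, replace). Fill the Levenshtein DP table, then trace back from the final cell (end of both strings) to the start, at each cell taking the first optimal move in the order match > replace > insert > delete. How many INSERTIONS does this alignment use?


Edit distance = 4. Backtracking from cell (4, 4) with preference match > replace > insert > delete,
then listing the resulting alignment 'daec' -> 'bbba' left to right:
  Step 1: replace d->b
  Step 2: replace a->b
  Step 3: replace e->b
  Step 4: replace c->a
Total insertions: 0

0


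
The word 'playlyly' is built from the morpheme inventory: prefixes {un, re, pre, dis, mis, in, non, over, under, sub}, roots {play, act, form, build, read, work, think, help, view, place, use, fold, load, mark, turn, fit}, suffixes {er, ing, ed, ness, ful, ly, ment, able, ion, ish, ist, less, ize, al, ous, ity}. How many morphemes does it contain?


Segmenting 'playlyly' against the inventory:
  'play' -> root (morpheme 1)
  'ly' -> suffix (morpheme 2)
  'ly' -> suffix (morpheme 3)
Total morphemes: 3

3


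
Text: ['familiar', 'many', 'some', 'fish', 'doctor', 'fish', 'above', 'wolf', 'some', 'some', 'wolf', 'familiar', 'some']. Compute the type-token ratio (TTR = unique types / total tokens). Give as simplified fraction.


Tokens: 13
Unique types: ('above', 'doctor', 'familiar', 'fish', 'many', 'some', 'wolf') = 7
TTR = 7/13
Already in lowest terms.

7/13


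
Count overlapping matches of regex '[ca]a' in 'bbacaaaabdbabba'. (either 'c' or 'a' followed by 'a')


Pattern: [ca]a means either 'c' or 'a' followed by 'a'.
Scanning 'bbacaaaabdbabba' position-by-position:
  Pos 0: window 'bb' -> no
  Pos 1: window 'ba' -> no
  Pos 2: window 'ac' -> no
  Pos 3: window 'ca' -> MATCH
  Pos 4: window 'aa' -> MATCH
  Pos 5: window 'aa' -> MATCH
  Pos 6: window 'aa' -> MATCH
  Pos 7: window 'ab' -> no
  Pos 8: window 'bd' -> no
  Pos 9: window 'db' -> no
  Pos 10: window 'ba' -> no
  Pos 11: window 'ab' -> no
  Pos 12: window 'bb' -> no
  Pos 13: window 'ba' -> no
  Pos 14: window 'a' -> no
Total matches: 4

4


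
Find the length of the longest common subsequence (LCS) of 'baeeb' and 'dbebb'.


DP table for LCS of 'baeeb' and 'dbebb':
       d  b  e  b  b
    0  0  0  0  0  0
  b 0  0  1  1  1  1
  a 0  0  1  1  1  1
  e 0  0  1  2  2  2
  e 0  0  1  2  2  2
  b 0  0  1  2  3  3
LCS: 'beb'
LCS length = 3

3


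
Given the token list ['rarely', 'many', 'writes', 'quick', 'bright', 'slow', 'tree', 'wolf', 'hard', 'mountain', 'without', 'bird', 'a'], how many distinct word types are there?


Listing all tokens and tracking unique types:
  Token 1: 'rarely' -> NEW (unique so far: 1)
  Token 2: 'many' -> NEW (unique so far: 2)
  Token 3: 'writes' -> NEW (unique so far: 3)
  Token 4: 'quick' -> NEW (unique so far: 4)
  Token 5: 'bright' -> NEW (unique so far: 5)
  Token 6: 'slow' -> NEW (unique so far: 6)
  Token 7: 'tree' -> NEW (unique so far: 7)
  Token 8: 'wolf' -> NEW (unique so far: 8)
  Token 9: 'hard' -> NEW (unique so far: 9)
  Token 10: 'mountain' -> NEW (unique so far: 10)
  Token 11: 'without' -> NEW (unique so far: 11)
  Token 12: 'bird' -> NEW (unique so far: 12)
  Token 13: 'a' -> NEW (unique so far: 13)
Unique types: ('a', 'bird', 'bright', 'hard', 'many', 'mountain', 'quick', 'rarely', 'slow', 'tree', 'without', 'wolf', 'writes')
Vocabulary size: 13

13


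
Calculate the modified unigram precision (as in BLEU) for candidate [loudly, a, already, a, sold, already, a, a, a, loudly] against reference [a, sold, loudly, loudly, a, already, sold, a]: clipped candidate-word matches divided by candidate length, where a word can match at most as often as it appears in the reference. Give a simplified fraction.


Reference word counts: {'a': 3, 'already': 1, 'loudly': 2, 'sold': 2}
Checking each candidate word (with clipping):
  'loudly' -> in reference (ref count 2, used 1/2) -> match (matches: 1)
  'a' -> in reference (ref count 3, used 1/3) -> match (matches: 2)
  'already' -> in reference (ref count 1, used 1/1) -> match (matches: 3)
  'a' -> in reference (ref count 3, used 2/3) -> match (matches: 4)
  'sold' -> in reference (ref count 2, used 1/2) -> match (matches: 5)
  'already' -> ref count 1 already used up (1/1) -> clipped, no match (matches: 5)
  'a' -> in reference (ref count 3, used 3/3) -> match (matches: 6)
  'a' -> ref count 3 already used up (3/3) -> clipped, no match (matches: 6)
  'a' -> ref count 3 already used up (3/3) -> clipped, no match (matches: 6)
  'loudly' -> in reference (ref count 2, used 2/2) -> match (matches: 7)
Clipped matches: 7, Candidate length: 10
Precision = 7/10

7/10


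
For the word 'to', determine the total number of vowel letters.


Scanning each character of 'to':
  Position 1: 't' -> consonant (running count: 0)
  Position 2: 'o' -> vowel (running count: 1)
Total vowels: 1

1


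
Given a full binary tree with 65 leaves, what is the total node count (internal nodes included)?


Leaf nodes (terminals): 65
Internal nodes = n - 1 = 65 - 1 = 64
Total = leaves + internal = 65 + 64 = 129

129


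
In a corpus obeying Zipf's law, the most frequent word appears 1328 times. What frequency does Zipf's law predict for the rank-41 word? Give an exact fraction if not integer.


Zipf's law: freq(rank) = f1 / rank
f1 = 1328, rank = 41
freq = 1328 / 41
GCD(1328, 41) = 1
Simplified: 1328/41

1328/41


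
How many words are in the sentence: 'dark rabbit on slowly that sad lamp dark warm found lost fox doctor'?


Counting words by splitting on spaces:
  Word 1: 'dark'
  Word 2: 'rabbit'
  Word 3: 'on'
  Word 4: 'slowly'
  Word 5: 'that'
  Word 6: 'sad'
  Word 7: 'lamp'
  Word 8: 'dark'
  Word 9: 'warm'
  Word 10: 'found'
  Word 11: 'lost'
  Word 12: 'fox'
  Word 13: 'doctor'
Total words: 13

13


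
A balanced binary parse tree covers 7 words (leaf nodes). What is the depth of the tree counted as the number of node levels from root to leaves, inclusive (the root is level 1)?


In a balanced binary tree with n leaves the deepest leaf is ceil(log2(n)) edges below the root,
so counting node levels inclusive of root and leaves gives ceil(log2(n)) + 1 levels.
log2(7) = 2.8074
ceil(2.8074) = 3
levels = 3 + 1 = 4

4


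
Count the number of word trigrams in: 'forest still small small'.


Word trigrams from [4] words:
  Trigram 1: (forest still small)
  Trigram 2: (still small small)
Total word trigrams: 4 - 2 = 2

2


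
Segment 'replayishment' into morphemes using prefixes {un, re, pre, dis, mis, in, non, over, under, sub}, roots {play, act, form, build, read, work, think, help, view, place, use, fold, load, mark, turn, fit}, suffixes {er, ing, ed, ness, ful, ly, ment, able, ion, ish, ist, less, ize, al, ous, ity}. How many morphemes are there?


Segmenting 'replayishment' against the inventory:
  're' -> prefix (morpheme 1)
  'play' -> root (morpheme 2)
  'ish' -> suffix (morpheme 3)
  'ment' -> suffix (morpheme 4)
Total morphemes: 4

4


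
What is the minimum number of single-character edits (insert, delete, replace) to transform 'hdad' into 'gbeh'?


Building DP table for s1='hdad' (len 4) and s2='gbeh' (len 4):
       g  b  e  h
    0  1  2  3  4
  h 1  1  2  3  3
  d 2  2  2  3  4
  a 3  3  3  3  4
  d 4  4  4  4  4
Edit distance = dp[4][4] = 4

4


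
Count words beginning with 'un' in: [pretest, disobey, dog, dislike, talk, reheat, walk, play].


Checking each word for prefix 'un':
  'pretest' -> no (count: 0)
  'disobey' -> no (count: 0)
  'dog' -> no (count: 0)
  'dislike' -> no (count: 0)
  'talk' -> no (count: 0)
  'reheat' -> no (count: 0)
  'walk' -> no (count: 0)
  'play' -> no (count: 0)
Total with prefix 'un': 0

0


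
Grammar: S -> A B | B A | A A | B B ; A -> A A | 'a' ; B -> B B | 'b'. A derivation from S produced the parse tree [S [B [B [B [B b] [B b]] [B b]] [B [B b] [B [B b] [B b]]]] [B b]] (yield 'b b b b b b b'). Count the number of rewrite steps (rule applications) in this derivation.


Every bracketed nonterminal node [X ...] in the tree is produced by exactly one rule application.
Reading the tree off as a leftmost derivation:
  Step 1: S  =>  B B   (applied S -> B B)
  Step 2: B B  =>  B B B   (applied B -> B B)
  Step 3: B B B  =>  B B B B   (applied B -> B B)
  Step 4: B B B B  =>  B B B B B   (applied B -> B B)
  Step 5: B B B B B  =>  b B B B B   (applied B -> b)
  Step 6: b B B B B  =>  b b B B B   (applied B -> b)
  Step 7: b b B B B  =>  b b b B B   (applied B -> b)
  Step 8: b b b B B  =>  b b b B B B   (applied B -> B B)
  Step 9: b b b B B B  =>  b b b b B B   (applied B -> b)
  Step 10: b b b b B B  =>  b b b b B B B   (applied B -> B B)
  Step 11: b b b b B B B  =>  b b b b b B B   (applied B -> b)
  Step 12: b b b b b B B  =>  b b b b b b B   (applied B -> b)
  Step 13: b b b b b b B  =>  b b b b b b b   (applied B -> b)
Final yield: b b b b b b b
Total rewrite steps: 13

13


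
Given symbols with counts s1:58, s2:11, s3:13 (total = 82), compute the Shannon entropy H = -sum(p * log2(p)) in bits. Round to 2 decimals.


Computing entropy H = -sum(p_i * log2(p_i)):
  s1: p = 58/82 = 0.7073, -p*log2(p) = 0.3534
  s2: p = 11/82 = 0.1341, -p*log2(p) = 0.3888
  s3: p = 13/82 = 0.1585, -p*log2(p) = 0.4212
H = sum of terms = 1.1634
Rounded to 2 decimals: 1.16

1.16


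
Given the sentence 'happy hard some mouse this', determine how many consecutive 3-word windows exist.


Word trigrams from [5] words:
  Trigram 1: (happy hard some)
  Trigram 2: (hard some mouse)
  Trigram 3: (some mouse this)
Total word trigrams: 5 - 2 = 3

3


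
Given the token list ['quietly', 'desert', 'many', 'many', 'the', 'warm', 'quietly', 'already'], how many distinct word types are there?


Listing all tokens and tracking unique types:
  Token 1: 'quietly' -> NEW (unique so far: 1)
  Token 2: 'desert' -> NEW (unique so far: 2)
  Token 3: 'many' -> NEW (unique so far: 3)
  Token 4: 'many' -> duplicate (unique so far: 3)
  Token 5: 'the' -> NEW (unique so far: 4)
  Token 6: 'warm' -> NEW (unique so far: 5)
  Token 7: 'quietly' -> duplicate (unique so far: 5)
  Token 8: 'already' -> NEW (unique so far: 6)
Unique types: ('already', 'desert', 'many', 'quietly', 'the', 'warm')
Vocabulary size: 6

6


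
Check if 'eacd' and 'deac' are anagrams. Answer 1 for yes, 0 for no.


Sort characters of 'eacd': 'acde'
Sort characters of 'deac': 'acde'
Sorted forms match -> they ARE anagrams
Result: 1

1


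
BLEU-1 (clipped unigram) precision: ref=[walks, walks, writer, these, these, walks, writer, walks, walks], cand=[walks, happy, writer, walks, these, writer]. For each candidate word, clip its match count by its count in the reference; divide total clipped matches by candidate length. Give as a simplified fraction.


Reference word counts: {'these': 2, 'walks': 5, 'writer': 2}
Checking each candidate word (with clipping):
  'walks' -> in reference (ref count 5, used 1/5) -> match (matches: 1)
  'happy' -> not in reference -> no match (matches: 1)
  'writer' -> in reference (ref count 2, used 1/2) -> match (matches: 2)
  'walks' -> in reference (ref count 5, used 2/5) -> match (matches: 3)
  'these' -> in reference (ref count 2, used 1/2) -> match (matches: 4)
  'writer' -> in reference (ref count 2, used 2/2) -> match (matches: 5)
Clipped matches: 5, Candidate length: 6
Precision = 5/6

5/6


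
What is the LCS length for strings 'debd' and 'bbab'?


DP table for LCS of 'debd' and 'bbab':
       b  b  a  b
    0  0  0  0  0
  d 0  0  0  0  0
  e 0  0  0  0  0
  b 0  1  1  1  1
  d 0  1  1  1  1
LCS: 'b'
LCS length = 1

1


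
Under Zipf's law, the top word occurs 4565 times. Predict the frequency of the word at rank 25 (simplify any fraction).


Zipf's law: freq(rank) = f1 / rank
f1 = 4565, rank = 25
freq = 4565 / 25
GCD(4565, 25) = 5
Simplified: 913/5

913/5


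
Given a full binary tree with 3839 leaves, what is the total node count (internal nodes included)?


Leaf nodes (terminals): 3839
Internal nodes = n - 1 = 3839 - 1 = 3838
Total = leaves + internal = 3839 + 3838 = 7677

7677


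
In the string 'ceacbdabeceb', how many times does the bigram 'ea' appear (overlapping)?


Scanning 'ceacbdabeceb' for bigram 'ea':
  Position 0: 'ce' -> no
  Position 1: 'ea' -> MATCH
  Position 2: 'ac' -> no
  Position 3: 'cb' -> no
  Position 4: 'bd' -> no
  Position 5: 'da' -> no
  Position 6: 'ab' -> no
  Position 7: 'be' -> no
  Position 8: 'ec' -> no
  Position 9: 'ce' -> no
  Position 10: 'eb' -> no
Total matches: 1

1


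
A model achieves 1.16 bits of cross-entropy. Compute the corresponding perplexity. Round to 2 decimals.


Perplexity formula: PP = 2^H
H = 1.16
PP = 2^1.16
Decompose: 2^1.16 = 2^1 * 2^0.16
2^1 = 2, 2^0.16 ~ 1.1172871
PP ~ 2 * 1.1172871 = 2.2345742
Rounded to 2 decimals: 2.23

2.23


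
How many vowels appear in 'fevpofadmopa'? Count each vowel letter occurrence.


Scanning each character of 'fevpofadmopa':
  Position 1: 'f' -> consonant (running count: 0)
  Position 2: 'e' -> vowel (running count: 1)
  Position 3: 'v' -> consonant (running count: 1)
  Position 4: 'p' -> consonant (running count: 1)
  Position 5: 'o' -> vowel (running count: 2)
  Position 6: 'f' -> consonant (running count: 2)
  Position 7: 'a' -> vowel (running count: 3)
  Position 8: 'd' -> consonant (running count: 3)
  Position 9: 'm' -> consonant (running count: 3)
  Position 10: 'o' -> vowel (running count: 4)
  Position 11: 'p' -> consonant (running count: 4)
  Position 12: 'a' -> vowel (running count: 5)
Total vowels: 5

5


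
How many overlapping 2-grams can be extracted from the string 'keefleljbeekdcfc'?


String 'keefleljbeekdcfc' has length L = 16.
Number of overlapping n-grams = L - n + 1
Substituting: 16 - 2 + 1 = 15

15


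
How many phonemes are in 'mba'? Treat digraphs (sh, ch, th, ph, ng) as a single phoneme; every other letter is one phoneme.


Parsing 'mba' greedily, digraphs first:
  'm' -> consonant phoneme (phonemes so far: 1)
  'b' -> consonant phoneme (phonemes so far: 2)
  'a' -> vowel phoneme (phonemes so far: 3)
Total phonemes: 3

3


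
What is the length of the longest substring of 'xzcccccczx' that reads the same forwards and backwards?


Scanning 'xzcccccczx' for palindromic substrings.
Substring at positions 0-9: 'xzcccccczx'.
Check: reverse('xzcccccczx') = 'xzcccccczx' -> palindrome confirmed.
No longer palindromic substring exists; longest length = 10

10


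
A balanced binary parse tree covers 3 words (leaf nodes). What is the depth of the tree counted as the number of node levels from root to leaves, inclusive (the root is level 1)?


In a balanced binary tree with n leaves the deepest leaf is ceil(log2(n)) edges below the root,
so counting node levels inclusive of root and leaves gives ceil(log2(n)) + 1 levels.
log2(3) = 1.5850
ceil(1.5850) = 2
levels = 2 + 1 = 3

3


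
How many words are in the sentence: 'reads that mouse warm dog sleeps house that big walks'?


Counting words by splitting on spaces:
  Word 1: 'reads'
  Word 2: 'that'
  Word 3: 'mouse'
  Word 4: 'warm'
  Word 5: 'dog'
  Word 6: 'sleeps'
  Word 7: 'house'
  Word 8: 'that'
  Word 9: 'big'
  Word 10: 'walks'
Total words: 10

10


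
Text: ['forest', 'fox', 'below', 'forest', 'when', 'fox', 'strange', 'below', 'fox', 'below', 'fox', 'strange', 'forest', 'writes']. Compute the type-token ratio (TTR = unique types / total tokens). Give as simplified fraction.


Tokens: 14
Unique types: ('below', 'forest', 'fox', 'strange', 'when', 'writes') = 6
TTR = 6/14
Simplify: divide both by 2 -> 3/7
TTR = 3/7

3/7


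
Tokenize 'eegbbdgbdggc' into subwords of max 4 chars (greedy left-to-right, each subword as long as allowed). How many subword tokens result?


'eegbbdgbdggc' has 12 characters.
Chunking with max size 4:
  Chunk 1: 'eegb' (positions 0-3)
  Chunk 2: 'bdgb' (positions 4-7)
  Chunk 3: 'dggc' (positions 8-11)
Total chunks: ceil(12 / 4) = 3

3


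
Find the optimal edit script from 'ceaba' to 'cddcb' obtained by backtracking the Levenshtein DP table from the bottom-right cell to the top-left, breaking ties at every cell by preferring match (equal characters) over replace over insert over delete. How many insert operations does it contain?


Edit distance = 4. Backtracking from cell (5, 5) with preference match > replace > insert > delete,
then listing the resulting alignment 'ceaba' -> 'cddcb' left to right:
  Step 1: keep 'c'
  Step 2: replace e->d
  Step 3: replace a->d
  Step 4: replace b->c
  Step 5: replace a->b
Total insertions: 0

0


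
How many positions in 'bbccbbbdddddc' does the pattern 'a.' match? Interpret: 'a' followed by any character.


Pattern: a. means 'a' followed by any character.
Scanning 'bbccbbbdddddc' position-by-position:
  Pos 0: window 'bb' -> no
  Pos 1: window 'bc' -> no
  Pos 2: window 'cc' -> no
  Pos 3: window 'cb' -> no
  Pos 4: window 'bb' -> no
  Pos 5: window 'bb' -> no
  Pos 6: window 'bd' -> no
  Pos 7: window 'dd' -> no
  Pos 8: window 'dd' -> no
  Pos 9: window 'dd' -> no
  Pos 10: window 'dd' -> no
  Pos 11: window 'dc' -> no
  Pos 12: window 'c' -> no
Total matches: 0

0


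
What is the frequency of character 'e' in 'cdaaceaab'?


Scanning 'cdaaceaab' for 'e':
  Position 5: 'e' -> MATCH (count: 1)
Total occurrences of 'e': 1

1


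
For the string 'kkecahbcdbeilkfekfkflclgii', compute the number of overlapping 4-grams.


String 'kkecahbcdbeilkfekfkflclgii' has length L = 26.
Number of overlapping n-grams = L - n + 1
Substituting: 26 - 4 + 1 = 23

23


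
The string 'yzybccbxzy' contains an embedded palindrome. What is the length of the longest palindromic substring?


Scanning 'yzybccbxzy' for palindromic substrings.
Substring at positions 3-6: 'bccb'.
Check: reverse('bccb') = 'bccb' -> palindrome confirmed.
Neighbouring characters ('y' / 'x') break symmetry, so it cannot extend further.
No longer palindromic substring exists; longest length = 4

4


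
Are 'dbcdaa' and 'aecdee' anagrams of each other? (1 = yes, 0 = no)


Sort characters of 'dbcdaa': 'aabcdd'
Sort characters of 'aecdee': 'acdeee'
Sorted forms differ -> they are NOT anagrams
Result: 0

0


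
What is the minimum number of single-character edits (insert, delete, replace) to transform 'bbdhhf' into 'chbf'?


Building DP table for s1='bbdhhf' (len 6) and s2='chbf' (len 4):
       c  h  b  f
    0  1  2  3  4
  b 1  1  2  2  3
  b 2  2  2  2  3
  d 3  3  3  3  3
  h 4  4  3  4  4
  h 5  5  4  4  5
  f 6  6  5  5  4
Edit distance = dp[6][4] = 4

4


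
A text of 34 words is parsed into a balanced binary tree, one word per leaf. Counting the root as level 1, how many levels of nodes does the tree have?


In a balanced binary tree with n leaves the deepest leaf is ceil(log2(n)) edges below the root,
so counting node levels inclusive of root and leaves gives ceil(log2(n)) + 1 levels.
log2(34) = 5.0875
ceil(5.0875) = 6
levels = 6 + 1 = 7

7


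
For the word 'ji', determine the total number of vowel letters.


Scanning each character of 'ji':
  Position 1: 'j' -> consonant (running count: 0)
  Position 2: 'i' -> vowel (running count: 1)
Total vowels: 1

1


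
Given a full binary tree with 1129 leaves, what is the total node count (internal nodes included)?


Leaf nodes (terminals): 1129
Internal nodes = n - 1 = 1129 - 1 = 1128
Total = leaves + internal = 1129 + 1128 = 2257

2257


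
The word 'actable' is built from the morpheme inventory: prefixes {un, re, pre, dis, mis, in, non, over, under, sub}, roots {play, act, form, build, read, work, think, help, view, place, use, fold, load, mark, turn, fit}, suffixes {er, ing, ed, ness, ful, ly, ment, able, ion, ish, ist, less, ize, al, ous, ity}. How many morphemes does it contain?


Segmenting 'actable' against the inventory:
  'act' -> root (morpheme 1)
  'able' -> suffix (morpheme 2)
Total morphemes: 2

2


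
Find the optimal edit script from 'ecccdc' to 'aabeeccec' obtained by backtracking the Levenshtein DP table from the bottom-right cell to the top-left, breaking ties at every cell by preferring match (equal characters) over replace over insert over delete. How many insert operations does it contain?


Edit distance = 5. Backtracking from cell (6, 9) with preference match > replace > insert > delete,
then listing the resulting alignment 'ecccdc' -> 'aabeeccec' left to right:
  Step 1: insert 'a' [insertion #1]
  Step 2: insert 'a' [insertion #2]
  Step 3: insert 'b' [insertion #3]
  Step 4: keep 'e'
  Step 5: replace c->e
  Step 6: keep 'c'
  Step 7: keep 'c'
  Step 8: replace d->e
  Step 9: keep 'c'
Total insertions: 3

3


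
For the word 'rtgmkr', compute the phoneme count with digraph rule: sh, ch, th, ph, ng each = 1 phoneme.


Parsing 'rtgmkr' greedily, digraphs first:
  'r' -> consonant phoneme (phonemes so far: 1)
  't' -> consonant phoneme (phonemes so far: 2)
  'g' -> consonant phoneme (phonemes so far: 3)
  'm' -> consonant phoneme (phonemes so far: 4)
  'k' -> consonant phoneme (phonemes so far: 5)
  'r' -> consonant phoneme (phonemes so far: 6)
Total phonemes: 6

6


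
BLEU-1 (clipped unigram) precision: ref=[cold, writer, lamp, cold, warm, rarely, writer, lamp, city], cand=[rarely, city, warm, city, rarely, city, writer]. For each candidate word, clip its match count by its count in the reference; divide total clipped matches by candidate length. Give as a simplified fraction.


Reference word counts: {'city': 1, 'cold': 2, 'lamp': 2, 'rarely': 1, 'warm': 1, 'writer': 2}
Checking each candidate word (with clipping):
  'rarely' -> in reference (ref count 1, used 1/1) -> match (matches: 1)
  'city' -> in reference (ref count 1, used 1/1) -> match (matches: 2)
  'warm' -> in reference (ref count 1, used 1/1) -> match (matches: 3)
  'city' -> ref count 1 already used up (1/1) -> clipped, no match (matches: 3)
  'rarely' -> ref count 1 already used up (1/1) -> clipped, no match (matches: 3)
  'city' -> ref count 1 already used up (1/1) -> clipped, no match (matches: 3)
  'writer' -> in reference (ref count 2, used 1/2) -> match (matches: 4)
Clipped matches: 4, Candidate length: 7
Precision = 4/7

4/7


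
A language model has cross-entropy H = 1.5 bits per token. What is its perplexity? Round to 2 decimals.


Perplexity formula: PP = 2^H
H = 1.5
PP = 2^1.5
Decompose: 2^1.5 = 2^1 * 2^0.5 = 2^1 * sqrt(2)
2^1 = 2, sqrt(2) ~ 1.4142136
PP ~ 2 * 1.4142136 = 2.8284272
Rounded to 2 decimals: 2.83

2.83


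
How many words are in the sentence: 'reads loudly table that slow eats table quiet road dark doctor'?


Counting words by splitting on spaces:
  Word 1: 'reads'
  Word 2: 'loudly'
  Word 3: 'table'
  Word 4: 'that'
  Word 5: 'slow'
  Word 6: 'eats'
  Word 7: 'table'
  Word 8: 'quiet'
  Word 9: 'road'
  Word 10: 'dark'
  Word 11: 'doctor'
Total words: 11

11


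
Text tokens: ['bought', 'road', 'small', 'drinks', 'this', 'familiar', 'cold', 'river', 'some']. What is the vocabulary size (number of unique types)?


Listing all tokens and tracking unique types:
  Token 1: 'bought' -> NEW (unique so far: 1)
  Token 2: 'road' -> NEW (unique so far: 2)
  Token 3: 'small' -> NEW (unique so far: 3)
  Token 4: 'drinks' -> NEW (unique so far: 4)
  Token 5: 'this' -> NEW (unique so far: 5)
  Token 6: 'familiar' -> NEW (unique so far: 6)
  Token 7: 'cold' -> NEW (unique so far: 7)
  Token 8: 'river' -> NEW (unique so far: 8)
  Token 9: 'some' -> NEW (unique so far: 9)
Unique types: ('bought', 'cold', 'drinks', 'familiar', 'river', 'road', 'small', 'some', 'this')
Vocabulary size: 9

9


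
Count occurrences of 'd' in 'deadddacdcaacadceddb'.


Scanning 'deadddacdcaacadceddb' for 'd':
  Position 0: 'd' -> MATCH (count: 1)
  Position 3: 'd' -> MATCH (count: 2)
  Position 4: 'd' -> MATCH (count: 3)
  Position 5: 'd' -> MATCH (count: 4)
  Position 8: 'd' -> MATCH (count: 5)
  Position 14: 'd' -> MATCH (count: 6)
  Position 17: 'd' -> MATCH (count: 7)
  Position 18: 'd' -> MATCH (count: 8)
Total occurrences of 'd': 8

8


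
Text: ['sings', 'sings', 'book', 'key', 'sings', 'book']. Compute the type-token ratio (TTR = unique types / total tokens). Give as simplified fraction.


Tokens: 6
Unique types: ('book', 'key', 'sings') = 3
TTR = 3/6
Simplify: divide both by 3 -> 1/2
TTR = 1/2

1/2


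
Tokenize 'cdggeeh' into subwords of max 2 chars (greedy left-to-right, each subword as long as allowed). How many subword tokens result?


'cdggeeh' has 7 characters.
Chunking with max size 2:
  Chunk 1: 'cd' (positions 0-1)
  Chunk 2: 'gg' (positions 2-3)
  Chunk 3: 'ee' (positions 4-5)
  Chunk 4: 'h' (positions 6-6)
Total chunks: ceil(7 / 2) = 4

4


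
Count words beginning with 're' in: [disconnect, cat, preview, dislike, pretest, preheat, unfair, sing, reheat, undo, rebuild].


Checking each word for prefix 're':
  'disconnect' -> no (count: 0)
  'cat' -> no (count: 0)
  'preview' -> no (count: 0)
  'dislike' -> no (count: 0)
  'pretest' -> no (count: 0)
  'preheat' -> no (count: 0)
  'unfair' -> no (count: 0)
  'sing' -> no (count: 0)
  'reheat' -> YES, starts with 're' (count: 1)
  'undo' -> no (count: 1)
  'rebuild' -> YES, starts with 're' (count: 2)
Total with prefix 're': 2

2


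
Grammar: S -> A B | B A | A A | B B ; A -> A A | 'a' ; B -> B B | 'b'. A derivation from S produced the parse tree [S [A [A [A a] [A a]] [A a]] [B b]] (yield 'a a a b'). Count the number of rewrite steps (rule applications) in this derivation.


Every bracketed nonterminal node [X ...] in the tree is produced by exactly one rule application.
Reading the tree off as a leftmost derivation:
  Step 1: S  =>  A B   (applied S -> A B)
  Step 2: A B  =>  A A B   (applied A -> A A)
  Step 3: A A B  =>  A A A B   (applied A -> A A)
  Step 4: A A A B  =>  a A A B   (applied A -> a)
  Step 5: a A A B  =>  a a A B   (applied A -> a)
  Step 6: a a A B  =>  a a a B   (applied A -> a)
  Step 7: a a a B  =>  a a a b   (applied B -> b)
Final yield: a a a b
Total rewrite steps: 7

7


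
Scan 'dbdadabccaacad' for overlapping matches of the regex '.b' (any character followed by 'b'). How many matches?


Pattern: .b means any character followed by 'b'.
Scanning 'dbdadabccaacad' position-by-position:
  Pos 0: window 'db' -> MATCH
  Pos 1: window 'bd' -> no
  Pos 2: window 'da' -> no
  Pos 3: window 'ad' -> no
  Pos 4: window 'da' -> no
  Pos 5: window 'ab' -> MATCH
  Pos 6: window 'bc' -> no
  Pos 7: window 'cc' -> no
  Pos 8: window 'ca' -> no
  Pos 9: window 'aa' -> no
  Pos 10: window 'ac' -> no
  Pos 11: window 'ca' -> no
  Pos 12: window 'ad' -> no
  Pos 13: window 'd' -> no
Total matches: 2

2


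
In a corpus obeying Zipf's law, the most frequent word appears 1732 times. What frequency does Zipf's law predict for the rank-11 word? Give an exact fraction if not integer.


Zipf's law: freq(rank) = f1 / rank
f1 = 1732, rank = 11
freq = 1732 / 11
GCD(1732, 11) = 1
Simplified: 1732/11

1732/11


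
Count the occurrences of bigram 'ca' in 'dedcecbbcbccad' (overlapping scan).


Scanning 'dedcecbbcbccad' for bigram 'ca':
  Position 0: 'de' -> no
  Position 1: 'ed' -> no
  Position 2: 'dc' -> no
  Position 3: 'ce' -> no
  Position 4: 'ec' -> no
  Position 5: 'cb' -> no
  Position 6: 'bb' -> no
  Position 7: 'bc' -> no
  Position 8: 'cb' -> no
  Position 9: 'bc' -> no
  Position 10: 'cc' -> no
  Position 11: 'ca' -> MATCH
  Position 12: 'ad' -> no
Total matches: 1

1


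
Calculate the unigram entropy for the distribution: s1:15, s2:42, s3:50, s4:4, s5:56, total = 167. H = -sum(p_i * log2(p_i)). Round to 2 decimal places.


Computing entropy H = -sum(p_i * log2(p_i)):
  s1: p = 15/167 = 0.0898, -p*log2(p) = 0.3123
  s2: p = 42/167 = 0.2515, -p*log2(p) = 0.5008
  s3: p = 50/167 = 0.2994, -p*log2(p) = 0.5209
  s4: p = 4/167 = 0.0240, -p*log2(p) = 0.1290
  s5: p = 56/167 = 0.3353, -p*log2(p) = 0.5286
H = sum of terms = 1.9916
Rounded to 2 decimals: 1.99

1.99


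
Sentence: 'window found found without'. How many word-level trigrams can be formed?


Word trigrams from [4] words:
  Trigram 1: (window found found)
  Trigram 2: (found found without)
Total word trigrams: 4 - 2 = 2

2


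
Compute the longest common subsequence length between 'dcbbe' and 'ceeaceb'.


DP table for LCS of 'dcbbe' and 'ceeaceb':
       c  e  e  a  c  e  b
    0  0  0  0  0  0  0  0
  d 0  0  0  0  0  0  0  0
  c 0  1  1  1  1  1  1  1
  b 0  1  1  1  1  1  1  2
  b 0  1  1  1  1  1  1  2
  e 0  1  2  2  2  2  2  2
LCS: 'cb'
LCS length = 2

2


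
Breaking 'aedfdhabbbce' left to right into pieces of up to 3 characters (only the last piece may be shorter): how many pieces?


'aedfdhabbbce' has 12 characters.
Chunking with max size 3:
  Chunk 1: 'aed' (positions 0-2)
  Chunk 2: 'fdh' (positions 3-5)
  Chunk 3: 'abb' (positions 6-8)
  Chunk 4: 'bce' (positions 9-11)
Total chunks: ceil(12 / 3) = 4

4


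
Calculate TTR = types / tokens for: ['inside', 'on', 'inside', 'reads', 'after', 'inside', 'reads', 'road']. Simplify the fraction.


Tokens: 8
Unique types: ('after', 'inside', 'on', 'reads', 'road') = 5
TTR = 5/8
Already in lowest terms.

5/8


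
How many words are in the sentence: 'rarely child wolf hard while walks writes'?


Counting words by splitting on spaces:
  Word 1: 'rarely'
  Word 2: 'child'
  Word 3: 'wolf'
  Word 4: 'hard'
  Word 5: 'while'
  Word 6: 'walks'
  Word 7: 'writes'
Total words: 7

7


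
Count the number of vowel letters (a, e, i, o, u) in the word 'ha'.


Scanning each character of 'ha':
  Position 1: 'h' -> consonant (running count: 0)
  Position 2: 'a' -> vowel (running count: 1)
Total vowels: 1

1


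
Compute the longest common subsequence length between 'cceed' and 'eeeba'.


DP table for LCS of 'cceed' and 'eeeba':
       e  e  e  b  a
    0  0  0  0  0  0
  c 0  0  0  0  0  0
  c 0  0  0  0  0  0
  e 0  1  1  1  1  1
  e 0  1  2  2  2  2
  d 0  1  2  2  2  2
LCS: 'ee'
LCS length = 2

2


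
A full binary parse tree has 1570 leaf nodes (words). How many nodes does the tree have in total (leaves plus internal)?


Leaf nodes (terminals): 1570
Internal nodes = n - 1 = 1570 - 1 = 1569
Total = leaves + internal = 1570 + 1569 = 3139

3139


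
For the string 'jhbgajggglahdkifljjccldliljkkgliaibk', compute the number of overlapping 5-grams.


String 'jhbgajggglahdkifljjccldliljkkgliaibk' has length L = 36.
Number of overlapping n-grams = L - n + 1
Substituting: 36 - 5 + 1 = 32

32


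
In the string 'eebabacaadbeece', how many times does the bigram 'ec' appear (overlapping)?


Scanning 'eebabacaadbeece' for bigram 'ec':
  Position 0: 'ee' -> no
  Position 1: 'eb' -> no
  Position 2: 'ba' -> no
  Position 3: 'ab' -> no
  Position 4: 'ba' -> no
  Position 5: 'ac' -> no
  Position 6: 'ca' -> no
  Position 7: 'aa' -> no
  Position 8: 'ad' -> no
  Position 9: 'db' -> no
  Position 10: 'be' -> no
  Position 11: 'ee' -> no
  Position 12: 'ec' -> MATCH
  Position 13: 'ce' -> no
Total matches: 1

1


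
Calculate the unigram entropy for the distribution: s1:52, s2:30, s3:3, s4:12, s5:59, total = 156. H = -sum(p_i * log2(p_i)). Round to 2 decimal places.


Computing entropy H = -sum(p_i * log2(p_i)):
  s1: p = 52/156 = 0.3333, -p*log2(p) = 0.5283
  s2: p = 30/156 = 0.1923, -p*log2(p) = 0.4574
  s3: p = 3/156 = 0.0192, -p*log2(p) = 0.1096
  s4: p = 12/156 = 0.0769, -p*log2(p) = 0.2846
  s5: p = 59/156 = 0.3782, -p*log2(p) = 0.5305
H = sum of terms = 1.9104
Rounded to 2 decimals: 1.91

1.91


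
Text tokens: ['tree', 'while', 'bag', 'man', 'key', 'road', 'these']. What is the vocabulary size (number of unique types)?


Listing all tokens and tracking unique types:
  Token 1: 'tree' -> NEW (unique so far: 1)
  Token 2: 'while' -> NEW (unique so far: 2)
  Token 3: 'bag' -> NEW (unique so far: 3)
  Token 4: 'man' -> NEW (unique so far: 4)
  Token 5: 'key' -> NEW (unique so far: 5)
  Token 6: 'road' -> NEW (unique so far: 6)
  Token 7: 'these' -> NEW (unique so far: 7)
Unique types: ('bag', 'key', 'man', 'road', 'these', 'tree', 'while')
Vocabulary size: 7

7


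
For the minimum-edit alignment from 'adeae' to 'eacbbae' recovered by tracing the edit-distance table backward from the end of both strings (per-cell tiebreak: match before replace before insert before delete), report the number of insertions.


Edit distance = 4. Backtracking from cell (5, 7) with preference match > replace > insert > delete,
then listing the resulting alignment 'adeae' -> 'eacbbae' left to right:
  Step 1: insert 'e' [insertion #1]
  Step 2: keep 'a'
  Step 3: insert 'c' [insertion #2]
  Step 4: replace d->b
  Step 5: replace e->b
  Step 6: keep 'a'
  Step 7: keep 'e'
Total insertions: 2

2


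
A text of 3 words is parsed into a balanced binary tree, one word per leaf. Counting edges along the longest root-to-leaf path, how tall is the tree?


In a balanced binary tree with n leaves the deepest leaf is ceil(log2(n)) edges below the root.
log2(3) = 1.5850
ceil(1.5850) = 2
height (edges) = 2

2


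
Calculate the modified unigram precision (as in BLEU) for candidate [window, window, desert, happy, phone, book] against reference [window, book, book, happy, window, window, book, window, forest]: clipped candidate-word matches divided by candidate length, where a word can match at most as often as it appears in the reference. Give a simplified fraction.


Reference word counts: {'book': 3, 'forest': 1, 'happy': 1, 'window': 4}
Checking each candidate word (with clipping):
  'window' -> in reference (ref count 4, used 1/4) -> match (matches: 1)
  'window' -> in reference (ref count 4, used 2/4) -> match (matches: 2)
  'desert' -> not in reference -> no match (matches: 2)
  'happy' -> in reference (ref count 1, used 1/1) -> match (matches: 3)
  'phone' -> not in reference -> no match (matches: 3)
  'book' -> in reference (ref count 3, used 1/3) -> match (matches: 4)
Clipped matches: 4, Candidate length: 6
Precision = 4/6 = 2/3

2/3


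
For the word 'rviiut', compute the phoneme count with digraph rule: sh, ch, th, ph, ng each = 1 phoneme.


Parsing 'rviiut' greedily, digraphs first:
  'r' -> consonant phoneme (phonemes so far: 1)
  'v' -> consonant phoneme (phonemes so far: 2)
  'i' -> vowel phoneme (phonemes so far: 3)
  'i' -> vowel phoneme (phonemes so far: 4)
  'u' -> vowel phoneme (phonemes so far: 5)
  't' -> consonant phoneme (phonemes so far: 6)
Total phonemes: 6

6


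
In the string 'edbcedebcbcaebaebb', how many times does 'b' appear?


Scanning 'edbcedebcbcaebaebb' for 'b':
  Position 2: 'b' -> MATCH (count: 1)
  Position 7: 'b' -> MATCH (count: 2)
  Position 9: 'b' -> MATCH (count: 3)
  Position 13: 'b' -> MATCH (count: 4)
  Position 16: 'b' -> MATCH (count: 5)
  Position 17: 'b' -> MATCH (count: 6)
Total occurrences of 'b': 6

6


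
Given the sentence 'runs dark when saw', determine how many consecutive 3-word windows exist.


Word trigrams from [4] words:
  Trigram 1: (runs dark when)
  Trigram 2: (dark when saw)
Total word trigrams: 4 - 2 = 2

2


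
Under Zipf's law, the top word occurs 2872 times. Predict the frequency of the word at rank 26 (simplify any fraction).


Zipf's law: freq(rank) = f1 / rank
f1 = 2872, rank = 26
freq = 2872 / 26
GCD(2872, 26) = 2
Simplified: 1436/13

1436/13


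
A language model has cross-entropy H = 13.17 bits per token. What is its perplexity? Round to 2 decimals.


Perplexity formula: PP = 2^H
H = 13.17
PP = 2^13.17
Decompose: 2^13.17 = 2^13 * 2^0.17
2^13 = 8192, 2^0.17 ~ 1.1250585
PP ~ 8192 * 1.1250585 = 9216.4792320
Rounded to 2 decimals: 9216.48

9216.48
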